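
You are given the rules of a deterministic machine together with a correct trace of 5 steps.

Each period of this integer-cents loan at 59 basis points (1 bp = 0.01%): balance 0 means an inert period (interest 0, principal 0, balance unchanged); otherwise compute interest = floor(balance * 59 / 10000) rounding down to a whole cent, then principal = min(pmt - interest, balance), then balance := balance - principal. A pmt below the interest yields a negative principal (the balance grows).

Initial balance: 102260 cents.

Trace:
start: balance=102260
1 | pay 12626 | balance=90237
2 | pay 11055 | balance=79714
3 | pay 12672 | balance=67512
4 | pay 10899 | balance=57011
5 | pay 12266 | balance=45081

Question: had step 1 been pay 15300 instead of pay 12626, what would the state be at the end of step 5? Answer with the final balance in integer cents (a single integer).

(re-executing from step 1 with the substitution; state before step 1: balance=102260)
1 | pay 15300 | balance=87563
2 | pay 11055 | balance=77024
3 | pay 12672 | balance=64806
4 | pay 10899 | balance=54289
5 | pay 12266 | balance=42343

42343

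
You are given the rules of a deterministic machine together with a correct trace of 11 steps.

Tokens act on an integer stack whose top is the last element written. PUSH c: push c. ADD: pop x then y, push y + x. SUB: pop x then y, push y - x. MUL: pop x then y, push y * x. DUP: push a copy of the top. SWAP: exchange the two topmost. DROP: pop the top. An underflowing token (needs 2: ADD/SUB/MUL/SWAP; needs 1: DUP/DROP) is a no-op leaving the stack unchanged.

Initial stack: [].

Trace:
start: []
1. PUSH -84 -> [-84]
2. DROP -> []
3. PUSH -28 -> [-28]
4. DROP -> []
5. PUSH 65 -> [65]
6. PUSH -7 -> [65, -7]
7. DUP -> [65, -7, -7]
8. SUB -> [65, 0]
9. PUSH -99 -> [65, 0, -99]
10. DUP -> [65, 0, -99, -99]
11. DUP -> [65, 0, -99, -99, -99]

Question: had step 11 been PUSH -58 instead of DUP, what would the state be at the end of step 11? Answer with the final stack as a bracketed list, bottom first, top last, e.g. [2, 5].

(re-executing from step 11 with the substitution; state before step 11: [65, 0, -99, -99])
11. PUSH -58 -> [65, 0, -99, -99, -58]

[65, 0, -99, -99, -58]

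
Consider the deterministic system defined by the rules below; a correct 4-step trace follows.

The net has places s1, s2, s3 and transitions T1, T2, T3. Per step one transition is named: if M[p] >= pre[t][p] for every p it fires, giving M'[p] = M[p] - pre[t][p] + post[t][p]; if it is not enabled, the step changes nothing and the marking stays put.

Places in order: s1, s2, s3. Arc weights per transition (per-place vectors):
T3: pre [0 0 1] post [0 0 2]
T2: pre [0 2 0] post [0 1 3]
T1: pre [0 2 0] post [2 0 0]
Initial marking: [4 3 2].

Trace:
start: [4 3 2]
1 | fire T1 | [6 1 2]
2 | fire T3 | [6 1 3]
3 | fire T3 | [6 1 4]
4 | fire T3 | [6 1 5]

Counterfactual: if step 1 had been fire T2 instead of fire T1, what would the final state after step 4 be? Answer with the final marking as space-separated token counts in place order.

(re-executing from step 1 with the substitution; state before step 1: [4 3 2])
1 | fire T2 | [4 2 5]
2 | fire T3 | [4 2 6]
3 | fire T3 | [4 2 7]
4 | fire T3 | [4 2 8]

4 2 8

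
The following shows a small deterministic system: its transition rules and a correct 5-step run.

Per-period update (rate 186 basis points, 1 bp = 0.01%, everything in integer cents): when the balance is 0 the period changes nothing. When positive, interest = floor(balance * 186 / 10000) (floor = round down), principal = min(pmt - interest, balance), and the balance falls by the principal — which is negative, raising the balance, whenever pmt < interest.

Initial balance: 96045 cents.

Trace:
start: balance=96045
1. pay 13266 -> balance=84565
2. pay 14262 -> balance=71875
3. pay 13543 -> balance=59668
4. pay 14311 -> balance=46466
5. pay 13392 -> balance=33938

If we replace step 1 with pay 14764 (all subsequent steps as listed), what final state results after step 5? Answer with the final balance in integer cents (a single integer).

32326

(re-executing from step 1 with the substitution; state before step 1: balance=96045)
1. pay 14764 -> balance=83067
2. pay 14262 -> balance=70350
3. pay 13543 -> balance=58115
4. pay 14311 -> balance=44884
5. pay 13392 -> balance=32326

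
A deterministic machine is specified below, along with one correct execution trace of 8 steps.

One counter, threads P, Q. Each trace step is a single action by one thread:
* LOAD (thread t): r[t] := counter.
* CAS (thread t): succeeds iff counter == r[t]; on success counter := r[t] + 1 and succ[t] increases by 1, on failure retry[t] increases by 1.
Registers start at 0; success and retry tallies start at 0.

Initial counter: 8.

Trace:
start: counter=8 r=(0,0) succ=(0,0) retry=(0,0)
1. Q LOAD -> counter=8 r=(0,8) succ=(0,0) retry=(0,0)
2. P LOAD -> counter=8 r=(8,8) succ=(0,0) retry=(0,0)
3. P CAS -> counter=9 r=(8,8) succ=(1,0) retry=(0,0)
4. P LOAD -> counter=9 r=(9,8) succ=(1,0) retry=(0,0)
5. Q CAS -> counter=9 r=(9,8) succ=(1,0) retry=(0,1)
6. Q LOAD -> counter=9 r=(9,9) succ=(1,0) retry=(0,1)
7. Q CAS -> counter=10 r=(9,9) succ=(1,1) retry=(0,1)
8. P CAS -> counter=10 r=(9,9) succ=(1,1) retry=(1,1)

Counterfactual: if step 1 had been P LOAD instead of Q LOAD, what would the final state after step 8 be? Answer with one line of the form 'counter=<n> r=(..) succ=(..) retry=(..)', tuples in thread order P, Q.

counter=10 r=(9,9) succ=(1,1) retry=(1,1)

(re-executing from step 1 with the substitution; state before step 1: counter=8 r=(0,0) succ=(0,0) retry=(0,0))
1. P LOAD -> counter=8 r=(8,0) succ=(0,0) retry=(0,0)
2. P LOAD -> counter=8 r=(8,0) succ=(0,0) retry=(0,0)
3. P CAS -> counter=9 r=(8,0) succ=(1,0) retry=(0,0)
4. P LOAD -> counter=9 r=(9,0) succ=(1,0) retry=(0,0)
5. Q CAS -> counter=9 r=(9,0) succ=(1,0) retry=(0,1)
6. Q LOAD -> counter=9 r=(9,9) succ=(1,0) retry=(0,1)
7. Q CAS -> counter=10 r=(9,9) succ=(1,1) retry=(0,1)
8. P CAS -> counter=10 r=(9,9) succ=(1,1) retry=(1,1)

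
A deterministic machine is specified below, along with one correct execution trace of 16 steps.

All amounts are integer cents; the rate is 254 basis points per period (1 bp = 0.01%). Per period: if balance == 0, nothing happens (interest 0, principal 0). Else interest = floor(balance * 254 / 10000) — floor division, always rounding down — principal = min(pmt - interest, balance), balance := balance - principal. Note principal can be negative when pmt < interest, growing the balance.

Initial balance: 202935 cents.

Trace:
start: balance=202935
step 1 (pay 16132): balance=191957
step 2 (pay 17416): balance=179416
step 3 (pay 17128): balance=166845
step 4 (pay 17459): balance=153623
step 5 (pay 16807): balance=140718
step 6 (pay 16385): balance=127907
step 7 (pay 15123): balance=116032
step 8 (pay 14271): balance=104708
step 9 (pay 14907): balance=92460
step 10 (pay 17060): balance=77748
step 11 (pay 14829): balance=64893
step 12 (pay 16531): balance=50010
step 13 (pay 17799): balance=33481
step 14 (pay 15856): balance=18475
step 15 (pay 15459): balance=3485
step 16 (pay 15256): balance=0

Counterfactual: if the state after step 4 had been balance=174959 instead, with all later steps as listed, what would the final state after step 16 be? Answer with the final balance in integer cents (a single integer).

17143

state after step 4 := balance=174959
step 5 (pay 16807): balance=162595
step 6 (pay 16385): balance=150339
step 7 (pay 15123): balance=139034
step 8 (pay 14271): balance=128294
step 9 (pay 14907): balance=116645
step 10 (pay 17060): balance=102547
step 11 (pay 14829): balance=90322
step 12 (pay 16531): balance=76085
step 13 (pay 17799): balance=60218
step 14 (pay 15856): balance=45891
step 15 (pay 15459): balance=31597
step 16 (pay 15256): balance=17143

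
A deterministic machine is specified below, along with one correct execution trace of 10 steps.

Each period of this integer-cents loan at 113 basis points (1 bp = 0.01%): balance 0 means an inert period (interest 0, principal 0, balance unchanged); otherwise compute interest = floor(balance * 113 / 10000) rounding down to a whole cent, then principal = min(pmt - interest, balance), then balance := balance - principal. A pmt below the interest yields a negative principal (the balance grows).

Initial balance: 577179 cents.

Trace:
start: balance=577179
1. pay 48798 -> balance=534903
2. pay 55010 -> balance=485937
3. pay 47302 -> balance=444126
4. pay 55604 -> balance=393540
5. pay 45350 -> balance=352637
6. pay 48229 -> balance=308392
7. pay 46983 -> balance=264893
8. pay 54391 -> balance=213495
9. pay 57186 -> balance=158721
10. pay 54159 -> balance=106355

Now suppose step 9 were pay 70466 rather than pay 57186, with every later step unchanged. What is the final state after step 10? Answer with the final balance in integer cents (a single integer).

92925

(re-executing from step 9 with the substitution; state before step 9: balance=213495)
9. pay 70466 -> balance=145441
10. pay 54159 -> balance=92925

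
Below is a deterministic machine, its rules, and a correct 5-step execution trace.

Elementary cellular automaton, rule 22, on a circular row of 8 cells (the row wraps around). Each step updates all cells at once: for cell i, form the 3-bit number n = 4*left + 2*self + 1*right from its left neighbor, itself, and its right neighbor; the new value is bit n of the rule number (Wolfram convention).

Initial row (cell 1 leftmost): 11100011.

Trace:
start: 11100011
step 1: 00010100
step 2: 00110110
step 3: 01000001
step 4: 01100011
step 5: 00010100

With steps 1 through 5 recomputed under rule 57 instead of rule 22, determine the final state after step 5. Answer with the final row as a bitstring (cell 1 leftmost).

01001101

(re-executing steps 1..5 under rule 57; state before step 1: 11100011)
step 1: 00011010
step 2: 11010101
step 3: 00101011
step 4: 10010110
step 5: 01001101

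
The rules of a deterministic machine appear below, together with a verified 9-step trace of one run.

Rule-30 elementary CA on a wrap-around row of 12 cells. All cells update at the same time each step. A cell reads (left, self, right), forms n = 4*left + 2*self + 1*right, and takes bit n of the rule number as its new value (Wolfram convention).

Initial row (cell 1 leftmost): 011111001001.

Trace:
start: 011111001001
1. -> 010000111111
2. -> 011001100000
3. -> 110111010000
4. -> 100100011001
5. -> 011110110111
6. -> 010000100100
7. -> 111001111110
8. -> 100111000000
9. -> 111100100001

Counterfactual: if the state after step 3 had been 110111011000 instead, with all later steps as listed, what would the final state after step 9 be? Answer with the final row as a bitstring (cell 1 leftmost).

state after step 3 := 110111011000
4. -> 100100010101
5. -> 011110110101
6. -> 010000100101
7. -> 011001111101
8. -> 010111000001
9. -> 010100100011

010100100011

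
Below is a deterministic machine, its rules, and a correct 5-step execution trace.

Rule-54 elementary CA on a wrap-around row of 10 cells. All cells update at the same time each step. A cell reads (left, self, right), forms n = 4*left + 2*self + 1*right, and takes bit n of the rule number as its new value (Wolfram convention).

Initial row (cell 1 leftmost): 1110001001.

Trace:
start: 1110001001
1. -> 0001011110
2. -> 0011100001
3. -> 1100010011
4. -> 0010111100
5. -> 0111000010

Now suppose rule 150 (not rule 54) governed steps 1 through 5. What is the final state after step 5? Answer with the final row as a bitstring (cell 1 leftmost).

(re-executing steps 1..5 under rule 150; state before step 1: 1110001001)
1. -> 1101011110
2. -> 0001001100
3. -> 0011110010
4. -> 0101101111
5. -> 0100000110

0100000110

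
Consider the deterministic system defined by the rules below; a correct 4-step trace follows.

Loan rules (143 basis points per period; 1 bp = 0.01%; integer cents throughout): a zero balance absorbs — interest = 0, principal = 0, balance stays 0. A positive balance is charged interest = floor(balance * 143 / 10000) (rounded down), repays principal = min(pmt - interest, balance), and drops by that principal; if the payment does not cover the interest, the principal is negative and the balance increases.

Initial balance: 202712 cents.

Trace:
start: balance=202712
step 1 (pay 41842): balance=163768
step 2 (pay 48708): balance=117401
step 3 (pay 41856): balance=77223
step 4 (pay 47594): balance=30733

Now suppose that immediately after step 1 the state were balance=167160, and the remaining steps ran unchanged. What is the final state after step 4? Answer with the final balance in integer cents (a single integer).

state after step 1 := balance=167160
step 2 (pay 48708): balance=120842
step 3 (pay 41856): balance=80714
step 4 (pay 47594): balance=34274

34274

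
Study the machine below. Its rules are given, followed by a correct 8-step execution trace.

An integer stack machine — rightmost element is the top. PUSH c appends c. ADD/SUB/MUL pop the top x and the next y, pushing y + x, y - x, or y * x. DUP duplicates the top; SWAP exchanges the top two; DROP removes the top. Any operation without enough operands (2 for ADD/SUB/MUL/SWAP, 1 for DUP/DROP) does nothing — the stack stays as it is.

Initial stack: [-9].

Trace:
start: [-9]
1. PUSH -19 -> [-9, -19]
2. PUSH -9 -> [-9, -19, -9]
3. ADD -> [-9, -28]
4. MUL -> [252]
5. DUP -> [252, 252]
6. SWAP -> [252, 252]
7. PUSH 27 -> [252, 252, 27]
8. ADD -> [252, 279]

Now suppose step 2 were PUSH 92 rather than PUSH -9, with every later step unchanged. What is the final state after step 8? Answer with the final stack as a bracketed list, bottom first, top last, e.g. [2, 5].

[-657, -630]

(re-executing from step 2 with the substitution; state before step 2: [-9, -19])
2. PUSH 92 -> [-9, -19, 92]
3. ADD -> [-9, 73]
4. MUL -> [-657]
5. DUP -> [-657, -657]
6. SWAP -> [-657, -657]
7. PUSH 27 -> [-657, -657, 27]
8. ADD -> [-657, -630]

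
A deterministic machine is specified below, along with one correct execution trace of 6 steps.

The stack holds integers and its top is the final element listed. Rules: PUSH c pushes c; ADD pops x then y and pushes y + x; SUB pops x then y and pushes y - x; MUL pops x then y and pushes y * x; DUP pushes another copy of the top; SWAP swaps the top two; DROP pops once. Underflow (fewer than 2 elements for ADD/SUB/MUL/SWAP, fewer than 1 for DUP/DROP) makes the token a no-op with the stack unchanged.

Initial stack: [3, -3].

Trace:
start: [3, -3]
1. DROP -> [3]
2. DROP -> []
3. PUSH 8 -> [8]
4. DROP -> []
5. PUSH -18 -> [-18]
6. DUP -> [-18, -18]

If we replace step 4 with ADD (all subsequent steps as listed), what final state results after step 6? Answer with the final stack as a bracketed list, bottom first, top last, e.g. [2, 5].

(re-executing from step 4 with the substitution; state before step 4: [8])
4. ADD -> [8]
5. PUSH -18 -> [8, -18]
6. DUP -> [8, -18, -18]

[8, -18, -18]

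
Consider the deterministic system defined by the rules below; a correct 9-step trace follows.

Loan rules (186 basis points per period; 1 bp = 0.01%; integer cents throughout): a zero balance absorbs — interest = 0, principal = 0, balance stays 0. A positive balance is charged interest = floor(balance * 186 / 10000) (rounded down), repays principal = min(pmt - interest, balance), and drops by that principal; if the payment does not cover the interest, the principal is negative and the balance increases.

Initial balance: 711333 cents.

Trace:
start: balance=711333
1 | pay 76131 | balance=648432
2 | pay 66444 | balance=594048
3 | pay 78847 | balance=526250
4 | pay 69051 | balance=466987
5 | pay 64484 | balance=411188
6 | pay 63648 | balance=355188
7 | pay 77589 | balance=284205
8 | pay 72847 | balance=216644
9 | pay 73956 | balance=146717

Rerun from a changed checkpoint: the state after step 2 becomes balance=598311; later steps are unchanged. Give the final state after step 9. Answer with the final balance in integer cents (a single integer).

state after step 2 := balance=598311
3 | pay 78847 | balance=530592
4 | pay 69051 | balance=471410
5 | pay 64484 | balance=415694
6 | pay 63648 | balance=359777
7 | pay 77589 | balance=288879
8 | pay 72847 | balance=221405
9 | pay 73956 | balance=151567

151567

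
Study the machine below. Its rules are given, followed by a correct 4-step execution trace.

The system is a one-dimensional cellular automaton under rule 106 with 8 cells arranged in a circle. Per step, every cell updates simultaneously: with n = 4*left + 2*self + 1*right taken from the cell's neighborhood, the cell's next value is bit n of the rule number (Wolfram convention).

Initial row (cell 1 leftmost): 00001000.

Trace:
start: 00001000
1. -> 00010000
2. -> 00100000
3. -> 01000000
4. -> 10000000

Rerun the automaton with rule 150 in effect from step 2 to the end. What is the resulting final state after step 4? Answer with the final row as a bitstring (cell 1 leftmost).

11010110

(re-executing steps 2..4 under rule 150; state before step 2: 00010000)
2. -> 00111000
3. -> 01010100
4. -> 11010110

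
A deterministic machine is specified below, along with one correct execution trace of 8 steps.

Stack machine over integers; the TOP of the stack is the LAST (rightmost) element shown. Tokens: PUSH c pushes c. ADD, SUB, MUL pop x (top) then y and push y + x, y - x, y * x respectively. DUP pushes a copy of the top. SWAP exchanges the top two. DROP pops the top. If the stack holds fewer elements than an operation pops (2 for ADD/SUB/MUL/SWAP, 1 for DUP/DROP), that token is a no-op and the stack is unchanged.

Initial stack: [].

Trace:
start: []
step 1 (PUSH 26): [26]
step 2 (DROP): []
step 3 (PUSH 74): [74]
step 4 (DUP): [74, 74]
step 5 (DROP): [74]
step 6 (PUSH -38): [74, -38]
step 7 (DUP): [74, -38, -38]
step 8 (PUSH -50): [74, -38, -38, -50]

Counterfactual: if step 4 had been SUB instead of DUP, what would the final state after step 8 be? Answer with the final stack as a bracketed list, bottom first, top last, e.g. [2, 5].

[-38, -38, -50]

(re-executing from step 4 with the substitution; state before step 4: [74])
step 4 (SUB): [74]
step 5 (DROP): []
step 6 (PUSH -38): [-38]
step 7 (DUP): [-38, -38]
step 8 (PUSH -50): [-38, -38, -50]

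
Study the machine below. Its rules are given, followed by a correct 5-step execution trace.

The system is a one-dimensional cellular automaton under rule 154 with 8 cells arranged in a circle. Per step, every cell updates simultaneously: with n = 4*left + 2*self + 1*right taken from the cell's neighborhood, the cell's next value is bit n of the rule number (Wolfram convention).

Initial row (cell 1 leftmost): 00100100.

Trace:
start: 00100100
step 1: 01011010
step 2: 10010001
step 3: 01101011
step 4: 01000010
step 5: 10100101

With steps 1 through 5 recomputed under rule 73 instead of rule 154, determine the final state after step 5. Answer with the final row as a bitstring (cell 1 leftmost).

10111101

(re-executing steps 1..5 under rule 73; state before step 1: 00100100)
step 1: 10000001
step 2: 10111101
step 3: 10100101
step 4: 10000001
step 5: 10111101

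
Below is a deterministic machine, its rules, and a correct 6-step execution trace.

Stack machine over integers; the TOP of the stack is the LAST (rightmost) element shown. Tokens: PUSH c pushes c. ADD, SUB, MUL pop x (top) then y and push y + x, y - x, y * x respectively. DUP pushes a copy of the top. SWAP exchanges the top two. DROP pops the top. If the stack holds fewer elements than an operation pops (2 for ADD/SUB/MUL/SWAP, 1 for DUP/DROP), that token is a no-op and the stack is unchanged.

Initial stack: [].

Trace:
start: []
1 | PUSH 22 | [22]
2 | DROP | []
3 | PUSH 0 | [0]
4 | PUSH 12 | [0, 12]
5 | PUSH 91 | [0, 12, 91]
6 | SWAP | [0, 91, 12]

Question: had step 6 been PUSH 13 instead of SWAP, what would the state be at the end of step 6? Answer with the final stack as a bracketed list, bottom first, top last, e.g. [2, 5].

[0, 12, 91, 13]

(re-executing from step 6 with the substitution; state before step 6: [0, 12, 91])
6 | PUSH 13 | [0, 12, 91, 13]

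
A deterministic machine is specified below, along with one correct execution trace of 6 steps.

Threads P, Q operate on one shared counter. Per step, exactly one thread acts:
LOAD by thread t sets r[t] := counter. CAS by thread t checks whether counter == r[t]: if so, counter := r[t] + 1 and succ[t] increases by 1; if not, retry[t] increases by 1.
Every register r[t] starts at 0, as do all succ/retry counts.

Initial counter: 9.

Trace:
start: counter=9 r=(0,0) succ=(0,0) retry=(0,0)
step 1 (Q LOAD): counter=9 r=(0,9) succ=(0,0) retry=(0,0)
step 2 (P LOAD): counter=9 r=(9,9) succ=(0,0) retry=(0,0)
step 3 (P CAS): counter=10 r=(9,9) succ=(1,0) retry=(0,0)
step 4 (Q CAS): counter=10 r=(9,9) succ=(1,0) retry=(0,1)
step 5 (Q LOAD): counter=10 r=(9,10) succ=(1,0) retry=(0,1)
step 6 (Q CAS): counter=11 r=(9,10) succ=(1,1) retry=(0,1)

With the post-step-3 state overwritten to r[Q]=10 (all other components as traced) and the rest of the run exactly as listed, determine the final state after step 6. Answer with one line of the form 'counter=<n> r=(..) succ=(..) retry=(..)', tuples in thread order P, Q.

counter=12 r=(9,11) succ=(1,2) retry=(0,0)

state after step 3 := counter=10 r=(9,10) succ=(1,0) retry=(0,0)
step 4 (Q CAS): counter=11 r=(9,10) succ=(1,1) retry=(0,0)
step 5 (Q LOAD): counter=11 r=(9,11) succ=(1,1) retry=(0,0)
step 6 (Q CAS): counter=12 r=(9,11) succ=(1,2) retry=(0,0)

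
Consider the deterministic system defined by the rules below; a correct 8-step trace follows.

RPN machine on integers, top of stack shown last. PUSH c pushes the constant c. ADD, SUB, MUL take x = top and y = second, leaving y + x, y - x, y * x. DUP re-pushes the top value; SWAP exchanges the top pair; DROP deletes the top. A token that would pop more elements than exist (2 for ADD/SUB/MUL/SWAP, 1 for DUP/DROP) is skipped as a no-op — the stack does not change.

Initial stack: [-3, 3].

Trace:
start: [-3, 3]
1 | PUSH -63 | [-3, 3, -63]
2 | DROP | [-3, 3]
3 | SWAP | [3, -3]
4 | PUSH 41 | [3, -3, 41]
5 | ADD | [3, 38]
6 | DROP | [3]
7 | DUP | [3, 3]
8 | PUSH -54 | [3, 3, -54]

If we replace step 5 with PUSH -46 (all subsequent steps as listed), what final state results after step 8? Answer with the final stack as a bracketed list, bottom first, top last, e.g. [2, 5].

(re-executing from step 5 with the substitution; state before step 5: [3, -3, 41])
5 | PUSH -46 | [3, -3, 41, -46]
6 | DROP | [3, -3, 41]
7 | DUP | [3, -3, 41, 41]
8 | PUSH -54 | [3, -3, 41, 41, -54]

[3, -3, 41, 41, -54]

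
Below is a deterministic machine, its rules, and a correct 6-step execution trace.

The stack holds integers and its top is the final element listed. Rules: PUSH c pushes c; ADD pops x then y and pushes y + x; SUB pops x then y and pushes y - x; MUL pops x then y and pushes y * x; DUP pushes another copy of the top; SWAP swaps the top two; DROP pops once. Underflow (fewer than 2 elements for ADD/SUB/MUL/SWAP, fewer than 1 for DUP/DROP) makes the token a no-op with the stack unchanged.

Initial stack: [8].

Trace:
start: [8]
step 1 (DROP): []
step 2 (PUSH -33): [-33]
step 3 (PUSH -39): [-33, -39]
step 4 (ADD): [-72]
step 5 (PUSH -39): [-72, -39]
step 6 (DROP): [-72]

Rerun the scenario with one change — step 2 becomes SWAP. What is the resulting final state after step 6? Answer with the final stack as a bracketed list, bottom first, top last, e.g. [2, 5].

[-39]

(re-executing from step 2 with the substitution; state before step 2: [])
step 2 (SWAP): []
step 3 (PUSH -39): [-39]
step 4 (ADD): [-39]
step 5 (PUSH -39): [-39, -39]
step 6 (DROP): [-39]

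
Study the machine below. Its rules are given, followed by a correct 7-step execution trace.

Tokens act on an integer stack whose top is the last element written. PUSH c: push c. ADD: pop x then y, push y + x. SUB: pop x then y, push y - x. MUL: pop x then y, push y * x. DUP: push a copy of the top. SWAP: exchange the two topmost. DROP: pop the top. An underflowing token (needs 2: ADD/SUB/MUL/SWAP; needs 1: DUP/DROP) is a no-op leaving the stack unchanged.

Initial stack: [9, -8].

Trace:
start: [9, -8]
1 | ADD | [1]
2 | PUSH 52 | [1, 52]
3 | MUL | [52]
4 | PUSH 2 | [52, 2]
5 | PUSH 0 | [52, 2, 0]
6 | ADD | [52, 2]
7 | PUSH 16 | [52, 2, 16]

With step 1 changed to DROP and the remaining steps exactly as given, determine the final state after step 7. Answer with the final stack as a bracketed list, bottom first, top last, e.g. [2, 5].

(re-executing from step 1 with the substitution; state before step 1: [9, -8])
1 | DROP | [9]
2 | PUSH 52 | [9, 52]
3 | MUL | [468]
4 | PUSH 2 | [468, 2]
5 | PUSH 0 | [468, 2, 0]
6 | ADD | [468, 2]
7 | PUSH 16 | [468, 2, 16]

[468, 2, 16]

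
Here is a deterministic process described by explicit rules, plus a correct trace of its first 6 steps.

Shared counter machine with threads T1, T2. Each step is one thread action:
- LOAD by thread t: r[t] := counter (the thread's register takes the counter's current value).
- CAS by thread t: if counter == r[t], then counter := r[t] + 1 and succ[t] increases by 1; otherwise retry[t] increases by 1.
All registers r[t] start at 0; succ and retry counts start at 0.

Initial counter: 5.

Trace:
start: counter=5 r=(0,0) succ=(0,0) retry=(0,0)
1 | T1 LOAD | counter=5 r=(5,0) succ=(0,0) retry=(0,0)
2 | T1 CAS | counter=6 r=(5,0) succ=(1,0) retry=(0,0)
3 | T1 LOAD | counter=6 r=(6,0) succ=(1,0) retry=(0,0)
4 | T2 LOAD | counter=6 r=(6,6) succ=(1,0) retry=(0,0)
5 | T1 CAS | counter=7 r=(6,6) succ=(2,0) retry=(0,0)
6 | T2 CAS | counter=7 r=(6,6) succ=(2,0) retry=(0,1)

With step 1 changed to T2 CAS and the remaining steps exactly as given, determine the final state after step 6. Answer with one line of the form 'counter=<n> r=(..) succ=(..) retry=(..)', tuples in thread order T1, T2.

(re-executing from step 1 with the substitution; state before step 1: counter=5 r=(0,0) succ=(0,0) retry=(0,0))
1 | T2 CAS | counter=5 r=(0,0) succ=(0,0) retry=(0,1)
2 | T1 CAS | counter=5 r=(0,0) succ=(0,0) retry=(1,1)
3 | T1 LOAD | counter=5 r=(5,0) succ=(0,0) retry=(1,1)
4 | T2 LOAD | counter=5 r=(5,5) succ=(0,0) retry=(1,1)
5 | T1 CAS | counter=6 r=(5,5) succ=(1,0) retry=(1,1)
6 | T2 CAS | counter=6 r=(5,5) succ=(1,0) retry=(1,2)

counter=6 r=(5,5) succ=(1,0) retry=(1,2)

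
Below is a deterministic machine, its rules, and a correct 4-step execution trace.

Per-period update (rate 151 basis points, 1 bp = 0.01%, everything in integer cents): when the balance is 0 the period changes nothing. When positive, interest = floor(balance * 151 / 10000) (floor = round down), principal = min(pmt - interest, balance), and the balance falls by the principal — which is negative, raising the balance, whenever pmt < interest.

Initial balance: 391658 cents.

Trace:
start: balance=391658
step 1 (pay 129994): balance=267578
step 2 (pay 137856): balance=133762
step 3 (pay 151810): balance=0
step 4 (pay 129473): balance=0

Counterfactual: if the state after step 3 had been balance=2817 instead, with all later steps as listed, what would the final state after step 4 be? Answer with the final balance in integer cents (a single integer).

state after step 3 := balance=2817
step 4 (pay 129473): balance=0

0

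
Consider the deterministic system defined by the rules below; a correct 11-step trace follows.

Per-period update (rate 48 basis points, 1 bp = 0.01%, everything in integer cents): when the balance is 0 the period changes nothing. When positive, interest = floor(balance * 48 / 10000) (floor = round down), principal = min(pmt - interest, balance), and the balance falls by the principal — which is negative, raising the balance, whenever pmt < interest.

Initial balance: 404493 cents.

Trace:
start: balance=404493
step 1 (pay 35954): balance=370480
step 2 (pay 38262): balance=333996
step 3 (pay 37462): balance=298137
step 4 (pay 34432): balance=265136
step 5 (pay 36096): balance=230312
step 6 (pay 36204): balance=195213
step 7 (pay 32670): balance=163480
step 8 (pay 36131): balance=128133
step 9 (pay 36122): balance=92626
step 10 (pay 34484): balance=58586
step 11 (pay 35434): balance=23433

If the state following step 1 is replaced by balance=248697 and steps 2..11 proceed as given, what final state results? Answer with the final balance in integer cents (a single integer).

state after step 1 := balance=248697
step 2 (pay 38262): balance=211628
step 3 (pay 37462): balance=175181
step 4 (pay 34432): balance=141589
step 5 (pay 36096): balance=106172
step 6 (pay 36204): balance=70477
step 7 (pay 32670): balance=38145
step 8 (pay 36131): balance=2197
step 9 (pay 36122): balance=0
step 10 (pay 34484): balance=0
step 11 (pay 35434): balance=0

0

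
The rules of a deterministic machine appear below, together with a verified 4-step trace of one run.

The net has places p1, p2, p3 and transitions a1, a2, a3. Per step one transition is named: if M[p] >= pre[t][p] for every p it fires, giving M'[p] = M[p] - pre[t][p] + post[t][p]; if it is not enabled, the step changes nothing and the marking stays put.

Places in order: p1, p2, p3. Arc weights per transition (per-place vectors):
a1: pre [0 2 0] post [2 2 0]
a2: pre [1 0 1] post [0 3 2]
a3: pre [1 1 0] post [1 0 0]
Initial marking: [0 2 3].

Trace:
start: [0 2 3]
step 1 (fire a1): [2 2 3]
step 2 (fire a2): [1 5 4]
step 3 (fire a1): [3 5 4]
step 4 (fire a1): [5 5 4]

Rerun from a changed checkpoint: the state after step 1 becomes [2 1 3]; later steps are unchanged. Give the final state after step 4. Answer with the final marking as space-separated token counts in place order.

5 4 4

state after step 1 := [2 1 3]
step 2 (fire a2): [1 4 4]
step 3 (fire a1): [3 4 4]
step 4 (fire a1): [5 4 4]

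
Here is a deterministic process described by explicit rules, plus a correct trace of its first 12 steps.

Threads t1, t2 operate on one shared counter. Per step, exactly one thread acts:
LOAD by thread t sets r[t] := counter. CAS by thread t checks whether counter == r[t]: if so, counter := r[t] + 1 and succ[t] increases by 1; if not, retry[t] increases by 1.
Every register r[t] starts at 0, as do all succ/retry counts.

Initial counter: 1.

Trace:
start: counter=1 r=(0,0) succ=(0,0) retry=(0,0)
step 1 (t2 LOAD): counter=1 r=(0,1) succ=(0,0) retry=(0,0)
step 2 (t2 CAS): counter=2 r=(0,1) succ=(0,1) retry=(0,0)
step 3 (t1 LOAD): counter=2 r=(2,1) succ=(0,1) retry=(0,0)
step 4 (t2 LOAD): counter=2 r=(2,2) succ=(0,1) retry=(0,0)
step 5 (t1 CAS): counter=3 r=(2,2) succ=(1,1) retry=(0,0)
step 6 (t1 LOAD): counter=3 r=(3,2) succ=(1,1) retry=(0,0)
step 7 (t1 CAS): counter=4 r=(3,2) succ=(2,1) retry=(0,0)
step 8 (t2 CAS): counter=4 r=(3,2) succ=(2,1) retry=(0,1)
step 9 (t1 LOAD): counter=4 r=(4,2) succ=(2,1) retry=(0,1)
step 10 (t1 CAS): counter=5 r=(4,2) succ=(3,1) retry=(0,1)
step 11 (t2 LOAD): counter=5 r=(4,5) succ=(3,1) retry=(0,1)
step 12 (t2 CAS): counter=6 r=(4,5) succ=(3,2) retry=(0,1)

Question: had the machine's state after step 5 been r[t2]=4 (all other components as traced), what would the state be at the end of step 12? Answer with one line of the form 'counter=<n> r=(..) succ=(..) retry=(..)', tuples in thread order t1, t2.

counter=7 r=(5,6) succ=(3,3) retry=(0,0)

state after step 5 := counter=3 r=(2,4) succ=(1,1) retry=(0,0)
step 6 (t1 LOAD): counter=3 r=(3,4) succ=(1,1) retry=(0,0)
step 7 (t1 CAS): counter=4 r=(3,4) succ=(2,1) retry=(0,0)
step 8 (t2 CAS): counter=5 r=(3,4) succ=(2,2) retry=(0,0)
step 9 (t1 LOAD): counter=5 r=(5,4) succ=(2,2) retry=(0,0)
step 10 (t1 CAS): counter=6 r=(5,4) succ=(3,2) retry=(0,0)
step 11 (t2 LOAD): counter=6 r=(5,6) succ=(3,2) retry=(0,0)
step 12 (t2 CAS): counter=7 r=(5,6) succ=(3,3) retry=(0,0)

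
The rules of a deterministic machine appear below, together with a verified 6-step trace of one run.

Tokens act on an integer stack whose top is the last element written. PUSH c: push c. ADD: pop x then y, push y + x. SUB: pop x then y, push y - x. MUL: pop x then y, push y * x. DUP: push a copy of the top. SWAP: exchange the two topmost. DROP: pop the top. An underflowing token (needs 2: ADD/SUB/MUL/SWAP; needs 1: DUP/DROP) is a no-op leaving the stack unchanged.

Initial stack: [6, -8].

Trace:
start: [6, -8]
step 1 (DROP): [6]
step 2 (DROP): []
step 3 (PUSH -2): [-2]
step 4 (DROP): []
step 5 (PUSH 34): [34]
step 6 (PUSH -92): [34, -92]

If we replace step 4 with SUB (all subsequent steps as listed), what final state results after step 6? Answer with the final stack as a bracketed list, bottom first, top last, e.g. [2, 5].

(re-executing from step 4 with the substitution; state before step 4: [-2])
step 4 (SUB): [-2]
step 5 (PUSH 34): [-2, 34]
step 6 (PUSH -92): [-2, 34, -92]

[-2, 34, -92]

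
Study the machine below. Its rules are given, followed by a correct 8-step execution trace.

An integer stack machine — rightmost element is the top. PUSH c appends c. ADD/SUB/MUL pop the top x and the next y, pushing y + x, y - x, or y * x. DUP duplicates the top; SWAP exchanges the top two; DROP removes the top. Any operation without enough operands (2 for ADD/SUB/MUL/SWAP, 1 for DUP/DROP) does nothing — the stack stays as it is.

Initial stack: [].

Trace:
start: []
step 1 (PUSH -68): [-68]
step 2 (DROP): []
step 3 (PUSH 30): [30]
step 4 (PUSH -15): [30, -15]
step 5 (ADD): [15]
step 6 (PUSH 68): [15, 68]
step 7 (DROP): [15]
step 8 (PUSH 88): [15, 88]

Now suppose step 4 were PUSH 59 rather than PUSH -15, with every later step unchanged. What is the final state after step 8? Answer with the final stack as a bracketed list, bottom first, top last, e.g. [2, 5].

(re-executing from step 4 with the substitution; state before step 4: [30])
step 4 (PUSH 59): [30, 59]
step 5 (ADD): [89]
step 6 (PUSH 68): [89, 68]
step 7 (DROP): [89]
step 8 (PUSH 88): [89, 88]

[89, 88]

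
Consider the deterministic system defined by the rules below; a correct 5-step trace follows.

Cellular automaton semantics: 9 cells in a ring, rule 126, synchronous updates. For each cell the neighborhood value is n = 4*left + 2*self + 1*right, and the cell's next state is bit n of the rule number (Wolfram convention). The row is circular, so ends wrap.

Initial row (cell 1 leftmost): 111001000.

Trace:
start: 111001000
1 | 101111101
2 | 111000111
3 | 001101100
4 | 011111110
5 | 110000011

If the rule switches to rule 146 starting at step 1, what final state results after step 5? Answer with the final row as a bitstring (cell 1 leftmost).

(re-executing steps 1..5 under rule 146; state before step 1: 111001000)
1 | 010110101
2 | 000000000
3 | 000000000
4 | 000000000
5 | 000000000

000000000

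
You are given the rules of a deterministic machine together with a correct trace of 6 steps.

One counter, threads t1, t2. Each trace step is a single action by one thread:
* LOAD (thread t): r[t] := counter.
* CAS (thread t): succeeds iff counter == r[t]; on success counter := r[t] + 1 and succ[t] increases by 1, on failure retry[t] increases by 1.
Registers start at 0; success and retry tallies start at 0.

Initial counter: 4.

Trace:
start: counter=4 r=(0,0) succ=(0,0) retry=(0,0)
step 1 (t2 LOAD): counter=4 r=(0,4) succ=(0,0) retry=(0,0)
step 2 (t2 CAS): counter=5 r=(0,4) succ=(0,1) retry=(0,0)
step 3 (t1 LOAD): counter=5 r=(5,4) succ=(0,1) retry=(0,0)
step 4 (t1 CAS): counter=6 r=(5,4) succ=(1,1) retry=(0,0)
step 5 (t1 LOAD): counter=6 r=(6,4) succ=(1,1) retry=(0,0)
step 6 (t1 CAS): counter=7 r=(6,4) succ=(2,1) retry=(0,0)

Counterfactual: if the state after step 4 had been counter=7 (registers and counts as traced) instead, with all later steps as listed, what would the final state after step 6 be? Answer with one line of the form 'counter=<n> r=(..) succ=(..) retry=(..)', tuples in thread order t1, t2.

counter=8 r=(7,4) succ=(2,1) retry=(0,0)

state after step 4 := counter=7 r=(5,4) succ=(1,1) retry=(0,0)
step 5 (t1 LOAD): counter=7 r=(7,4) succ=(1,1) retry=(0,0)
step 6 (t1 CAS): counter=8 r=(7,4) succ=(2,1) retry=(0,0)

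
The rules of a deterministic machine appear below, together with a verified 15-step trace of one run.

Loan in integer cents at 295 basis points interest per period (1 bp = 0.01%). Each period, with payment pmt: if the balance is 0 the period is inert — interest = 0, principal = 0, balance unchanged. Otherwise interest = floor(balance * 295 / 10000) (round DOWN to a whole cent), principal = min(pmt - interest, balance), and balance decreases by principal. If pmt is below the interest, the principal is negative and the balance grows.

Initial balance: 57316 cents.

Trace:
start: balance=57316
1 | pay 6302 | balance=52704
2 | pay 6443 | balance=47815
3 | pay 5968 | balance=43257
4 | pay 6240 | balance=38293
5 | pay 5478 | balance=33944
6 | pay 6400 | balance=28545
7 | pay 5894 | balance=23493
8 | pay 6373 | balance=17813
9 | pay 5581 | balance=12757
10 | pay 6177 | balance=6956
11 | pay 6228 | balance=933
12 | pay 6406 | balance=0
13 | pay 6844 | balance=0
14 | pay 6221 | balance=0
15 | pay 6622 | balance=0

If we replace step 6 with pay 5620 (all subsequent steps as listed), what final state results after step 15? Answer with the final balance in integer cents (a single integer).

0

(re-executing from step 6 with the substitution; state before step 6: balance=33944)
6 | pay 5620 | balance=29325
7 | pay 5894 | balance=24296
8 | pay 6373 | balance=18639
9 | pay 5581 | balance=13607
10 | pay 6177 | balance=7831
11 | pay 6228 | balance=1834
12 | pay 6406 | balance=0
13 | pay 6844 | balance=0
14 | pay 6221 | balance=0
15 | pay 6622 | balance=0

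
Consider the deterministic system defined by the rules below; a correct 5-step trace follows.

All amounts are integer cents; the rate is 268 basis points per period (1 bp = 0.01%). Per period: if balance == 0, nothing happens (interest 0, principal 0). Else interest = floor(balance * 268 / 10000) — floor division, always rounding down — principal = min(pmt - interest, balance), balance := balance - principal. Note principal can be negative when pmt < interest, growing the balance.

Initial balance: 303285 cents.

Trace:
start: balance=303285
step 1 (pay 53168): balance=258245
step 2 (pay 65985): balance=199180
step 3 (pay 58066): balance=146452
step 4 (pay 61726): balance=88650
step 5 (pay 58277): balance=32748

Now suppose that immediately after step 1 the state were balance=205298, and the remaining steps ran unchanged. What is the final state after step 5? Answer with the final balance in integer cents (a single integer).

state after step 1 := balance=205298
step 2 (pay 65985): balance=144814
step 3 (pay 58066): balance=90629
step 4 (pay 61726): balance=31331
step 5 (pay 58277): balance=0

0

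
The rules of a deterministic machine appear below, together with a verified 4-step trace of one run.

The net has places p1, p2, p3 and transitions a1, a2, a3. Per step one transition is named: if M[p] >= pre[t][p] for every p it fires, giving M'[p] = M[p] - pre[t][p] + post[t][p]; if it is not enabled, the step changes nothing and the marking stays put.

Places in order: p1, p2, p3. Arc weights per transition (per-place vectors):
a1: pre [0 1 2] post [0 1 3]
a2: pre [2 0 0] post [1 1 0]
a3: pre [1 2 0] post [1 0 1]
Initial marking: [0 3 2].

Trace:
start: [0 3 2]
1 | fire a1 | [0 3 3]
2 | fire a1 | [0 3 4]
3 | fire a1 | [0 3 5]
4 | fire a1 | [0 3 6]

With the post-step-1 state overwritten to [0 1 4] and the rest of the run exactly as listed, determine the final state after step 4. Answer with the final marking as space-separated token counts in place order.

0 1 7

state after step 1 := [0 1 4]
2 | fire a1 | [0 1 5]
3 | fire a1 | [0 1 6]
4 | fire a1 | [0 1 7]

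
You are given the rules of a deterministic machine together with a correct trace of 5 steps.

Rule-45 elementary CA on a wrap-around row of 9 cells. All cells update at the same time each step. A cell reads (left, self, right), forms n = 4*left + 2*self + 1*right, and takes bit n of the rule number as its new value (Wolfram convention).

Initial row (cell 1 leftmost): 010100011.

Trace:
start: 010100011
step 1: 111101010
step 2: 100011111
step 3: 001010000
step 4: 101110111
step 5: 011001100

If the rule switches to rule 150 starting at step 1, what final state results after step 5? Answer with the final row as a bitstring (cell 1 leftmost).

101111010

(re-executing steps 1..5 under rule 150; state before step 1: 010100011)
step 1: 010110100
step 2: 110000110
step 3: 001001000
step 4: 011111100
step 5: 101111010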